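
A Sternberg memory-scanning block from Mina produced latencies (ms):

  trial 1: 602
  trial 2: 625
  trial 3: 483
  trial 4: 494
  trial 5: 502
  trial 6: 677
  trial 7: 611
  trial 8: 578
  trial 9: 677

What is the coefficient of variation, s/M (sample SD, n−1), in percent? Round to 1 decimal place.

n = 9, Σ = 5249, M = 583.2222
Σ(x−M)² = 45087.556; s = √(45087.556/8) = 75.0729
CV = 75.0729 / 583.2222 = 0.12872 = 12.872%

12.9%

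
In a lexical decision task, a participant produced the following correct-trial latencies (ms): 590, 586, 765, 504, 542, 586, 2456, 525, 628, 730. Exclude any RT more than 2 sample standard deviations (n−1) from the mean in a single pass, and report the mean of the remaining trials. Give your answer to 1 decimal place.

606.2 ms

n = 10, ΣRT = 7912, M = 791.200
Σ(x−M)² = 3142767.60; s = √(3142767.60/9) = 590.928
Cutoffs: 791.200 ± 2·590.928 → [-390.7, 1973.1]
Outside: 2456 → excluded.
Retained (n=9): Σ = 5456, mean = 5456/9 = 606.222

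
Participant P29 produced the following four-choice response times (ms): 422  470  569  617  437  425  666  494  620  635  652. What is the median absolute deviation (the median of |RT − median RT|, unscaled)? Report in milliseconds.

83 ms

Sorted: 422, 425, 437, 470, 494, 569, 617, 620, 635, 652, 666 → median = 569
|x − 569|: 147, 99, 0, 48, 132, 144, 97, 75, 51, 66, 83
Sorted deviations: 0, 48, 51, 66, 75, 83, 97, 99, 132, 144, 147 → MAD = 83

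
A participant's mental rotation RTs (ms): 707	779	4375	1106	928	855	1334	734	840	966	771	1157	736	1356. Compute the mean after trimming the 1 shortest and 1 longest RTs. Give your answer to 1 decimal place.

Sorted: 707, 734, 736, 771, 779, 840, 855, 928, 966, 1106, 1157, 1334, 1356, 4375
Drop lowest 1 (707) and highest 1 (4375)
Remaining (n=12): Σ = 11562, mean = 11562/12 = 963.500

963.5 ms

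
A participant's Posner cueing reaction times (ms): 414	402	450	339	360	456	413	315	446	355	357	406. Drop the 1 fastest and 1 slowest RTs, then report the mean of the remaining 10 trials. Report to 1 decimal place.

394.2 ms

Sorted: 315, 339, 355, 357, 360, 402, 406, 413, 414, 446, 450, 456
Drop lowest 1 (315) and highest 1 (456)
Remaining (n=10): Σ = 3942, mean = 3942/10 = 394.200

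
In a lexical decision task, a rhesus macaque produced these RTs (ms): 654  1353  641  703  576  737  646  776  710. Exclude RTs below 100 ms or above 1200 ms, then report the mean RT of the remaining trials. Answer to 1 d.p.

680.4 ms

Excluded: 1353
Retained (n=8): Σ = 5443
Mean = 5443/8 = 680.3750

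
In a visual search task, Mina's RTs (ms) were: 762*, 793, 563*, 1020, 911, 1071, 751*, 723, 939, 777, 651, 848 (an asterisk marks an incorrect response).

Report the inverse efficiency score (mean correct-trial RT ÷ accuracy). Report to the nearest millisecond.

Correct trials (n=9): 793, 1020, 911, 1071, 723, 939, 777, 651, 848
Mean correct RT = 7733/9 = 859.2222 ms
Proportion correct = 9/12
IES = 859.2222 / (9/12) = 1145.630 ms

1146 ms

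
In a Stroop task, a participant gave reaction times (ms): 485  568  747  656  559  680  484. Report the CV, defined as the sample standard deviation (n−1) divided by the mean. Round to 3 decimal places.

0.168

n = 7, Σ = 4179, M = 597.0000
Σ(x−M)² = 60468.000; s = √(60468.000/6) = 100.3892
CV = 100.3892 / 597.0000 = 0.16816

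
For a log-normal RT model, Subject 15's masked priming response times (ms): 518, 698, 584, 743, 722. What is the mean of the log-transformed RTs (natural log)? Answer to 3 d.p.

ln(RT): 6.2500, 6.5482, 6.3699, 6.6107, 6.5820
Σ ln(RT) = 32.3608
Mean = 32.3608/5 = 6.47216

6.472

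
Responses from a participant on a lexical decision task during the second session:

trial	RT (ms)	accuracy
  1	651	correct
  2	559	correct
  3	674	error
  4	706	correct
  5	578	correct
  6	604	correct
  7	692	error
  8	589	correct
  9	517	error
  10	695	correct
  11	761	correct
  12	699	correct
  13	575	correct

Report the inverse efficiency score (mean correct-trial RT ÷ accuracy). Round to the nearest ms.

Correct trials (n=10): 651, 559, 706, 578, 604, 589, 695, 761, 699, 575
Mean correct RT = 6417/10 = 641.7000 ms
Proportion correct = 10/13
IES = 641.7000 / (10/13) = 834.210 ms

834 ms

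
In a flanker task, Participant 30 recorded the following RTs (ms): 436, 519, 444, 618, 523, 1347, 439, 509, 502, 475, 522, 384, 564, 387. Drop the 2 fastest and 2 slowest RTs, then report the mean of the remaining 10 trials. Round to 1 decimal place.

Sorted: 384, 387, 436, 439, 444, 475, 502, 509, 519, 522, 523, 564, 618, 1347
Drop lowest 2 (384, 387) and highest 2 (618, 1347)
Remaining (n=10): Σ = 4933, mean = 4933/10 = 493.300

493.3 ms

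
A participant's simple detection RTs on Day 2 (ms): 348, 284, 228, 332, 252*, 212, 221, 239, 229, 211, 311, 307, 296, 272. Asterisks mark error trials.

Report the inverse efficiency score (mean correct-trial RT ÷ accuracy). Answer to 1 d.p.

289.1 ms

Correct trials (n=13): 348, 284, 228, 332, 212, 221, 239, 229, 211, 311, 307, 296, 272
Mean correct RT = 3490/13 = 268.4615 ms
Proportion correct = 13/14
IES = 268.4615 / (13/14) = 289.112 ms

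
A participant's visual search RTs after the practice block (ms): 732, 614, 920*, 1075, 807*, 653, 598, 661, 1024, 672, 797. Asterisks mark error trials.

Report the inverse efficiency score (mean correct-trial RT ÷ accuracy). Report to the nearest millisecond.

Correct trials (n=9): 732, 614, 1075, 653, 598, 661, 1024, 672, 797
Mean correct RT = 6826/9 = 758.4444 ms
Proportion correct = 9/11
IES = 758.4444 / (9/11) = 926.988 ms

927 ms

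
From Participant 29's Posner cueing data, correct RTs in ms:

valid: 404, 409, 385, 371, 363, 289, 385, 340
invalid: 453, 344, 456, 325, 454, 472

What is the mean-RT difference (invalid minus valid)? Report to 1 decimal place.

M(valid) = 2946/8 = 368.250
M(invalid) = 2504/6 = 417.333
Difference = 417.333 − 368.250 = 49.083 ms

49.1 ms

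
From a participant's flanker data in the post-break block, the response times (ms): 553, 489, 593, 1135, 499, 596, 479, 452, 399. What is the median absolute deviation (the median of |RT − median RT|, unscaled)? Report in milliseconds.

54 ms

Sorted: 399, 452, 479, 489, 499, 553, 593, 596, 1135 → median = 499
|x − 499|: 54, 10, 94, 636, 0, 97, 20, 47, 100
Sorted deviations: 0, 10, 20, 47, 54, 94, 97, 100, 636 → MAD = 54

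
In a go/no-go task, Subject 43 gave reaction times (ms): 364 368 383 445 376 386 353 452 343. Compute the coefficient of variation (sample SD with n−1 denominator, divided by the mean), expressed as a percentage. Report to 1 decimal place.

9.9%

n = 9, Σ = 3470, M = 385.5556
Σ(x−M)² = 11690.222; s = √(11690.222/8) = 38.2267
CV = 38.2267 / 385.5556 = 0.09915 = 9.915%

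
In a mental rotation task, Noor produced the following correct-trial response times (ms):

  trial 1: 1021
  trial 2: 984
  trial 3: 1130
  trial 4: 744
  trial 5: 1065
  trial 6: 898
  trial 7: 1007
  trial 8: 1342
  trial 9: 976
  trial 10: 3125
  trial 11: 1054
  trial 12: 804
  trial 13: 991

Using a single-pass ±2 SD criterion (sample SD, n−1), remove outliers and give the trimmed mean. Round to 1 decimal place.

n = 13, ΣRT = 15141, M = 1164.692
Σ(x−M)² = 4419782.77; s = √(4419782.77/12) = 606.890
Cutoffs: 1164.692 ± 2·606.890 → [-49.1, 2378.5]
Outside: 3125 → excluded.
Retained (n=12): Σ = 12016, mean = 12016/12 = 1001.333

1001.3 ms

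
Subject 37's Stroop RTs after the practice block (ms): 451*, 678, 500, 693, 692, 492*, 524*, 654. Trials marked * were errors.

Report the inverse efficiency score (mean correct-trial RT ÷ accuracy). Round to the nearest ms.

Correct trials (n=5): 678, 500, 693, 692, 654
Mean correct RT = 3217/5 = 643.4000 ms
Proportion correct = 5/8
IES = 643.4000 / (5/8) = 1029.440 ms

1029 ms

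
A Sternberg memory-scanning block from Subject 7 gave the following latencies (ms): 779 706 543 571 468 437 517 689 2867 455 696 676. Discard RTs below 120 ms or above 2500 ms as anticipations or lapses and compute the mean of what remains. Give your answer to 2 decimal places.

Excluded: 2867
Retained (n=11): Σ = 6537
Mean = 6537/11 = 594.2727

594.27 ms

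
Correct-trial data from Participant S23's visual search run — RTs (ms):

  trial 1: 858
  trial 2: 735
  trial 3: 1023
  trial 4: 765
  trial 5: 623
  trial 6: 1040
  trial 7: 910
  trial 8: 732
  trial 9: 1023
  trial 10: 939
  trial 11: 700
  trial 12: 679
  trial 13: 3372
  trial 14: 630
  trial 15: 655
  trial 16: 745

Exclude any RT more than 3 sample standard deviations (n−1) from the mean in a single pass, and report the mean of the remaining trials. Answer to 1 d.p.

n = 16, ΣRT = 15429, M = 964.312
Σ(x−M)² = 6494043.44; s = √(6494043.44/15) = 657.979
Cutoffs: 964.312 ± 3·657.979 → [-1009.6, 2938.2]
Outside: 3372 → excluded.
Retained (n=15): Σ = 12057, mean = 12057/15 = 803.800

803.8 ms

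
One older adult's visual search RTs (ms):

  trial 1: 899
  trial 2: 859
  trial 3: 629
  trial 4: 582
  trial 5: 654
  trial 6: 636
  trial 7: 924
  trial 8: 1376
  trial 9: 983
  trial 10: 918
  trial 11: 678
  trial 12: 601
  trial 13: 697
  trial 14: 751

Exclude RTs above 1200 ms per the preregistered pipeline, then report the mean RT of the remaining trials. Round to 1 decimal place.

754.7 ms

Excluded: 1376
Retained (n=13): Σ = 9811
Mean = 9811/13 = 754.6923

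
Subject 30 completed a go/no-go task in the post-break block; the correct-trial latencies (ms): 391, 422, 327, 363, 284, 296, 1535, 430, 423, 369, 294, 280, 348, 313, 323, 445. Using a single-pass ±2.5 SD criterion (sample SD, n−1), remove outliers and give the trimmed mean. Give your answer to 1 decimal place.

353.9 ms

n = 16, ΣRT = 6843, M = 427.688
Σ(x−M)² = 1353747.44; s = √(1353747.44/15) = 300.416
Cutoffs: 427.688 ± 2.5·300.416 → [-323.4, 1178.7]
Outside: 1535 → excluded.
Retained (n=15): Σ = 5308, mean = 5308/15 = 353.867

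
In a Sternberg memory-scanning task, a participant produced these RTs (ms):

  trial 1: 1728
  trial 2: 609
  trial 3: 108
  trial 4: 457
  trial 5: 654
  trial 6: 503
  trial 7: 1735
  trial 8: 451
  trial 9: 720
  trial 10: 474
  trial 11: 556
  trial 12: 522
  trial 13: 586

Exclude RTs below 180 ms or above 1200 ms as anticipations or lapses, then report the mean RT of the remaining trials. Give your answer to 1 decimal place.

553.2 ms

Excluded: 108, 1728, 1735
Retained (n=10): Σ = 5532
Mean = 5532/10 = 553.2000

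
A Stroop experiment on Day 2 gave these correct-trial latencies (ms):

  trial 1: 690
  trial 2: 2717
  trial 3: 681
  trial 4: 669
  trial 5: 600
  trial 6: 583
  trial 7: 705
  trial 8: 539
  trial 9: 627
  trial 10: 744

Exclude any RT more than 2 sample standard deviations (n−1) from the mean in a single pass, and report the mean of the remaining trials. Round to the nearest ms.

n = 10, ΣRT = 8555, M = 855.500
Σ(x−M)² = 3884808.50; s = √(3884808.50/9) = 656.997
Cutoffs: 855.500 ± 2·656.997 → [-458.5, 2169.5]
Outside: 2717 → excluded.
Retained (n=9): Σ = 5838, mean = 5838/9 = 648.667

649 ms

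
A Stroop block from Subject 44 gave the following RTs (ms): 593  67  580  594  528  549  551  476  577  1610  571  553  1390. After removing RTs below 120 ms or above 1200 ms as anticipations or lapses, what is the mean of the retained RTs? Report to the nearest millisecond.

Excluded: 67, 1390, 1610
Retained (n=10): Σ = 5572
Mean = 5572/10 = 557.2000

557 ms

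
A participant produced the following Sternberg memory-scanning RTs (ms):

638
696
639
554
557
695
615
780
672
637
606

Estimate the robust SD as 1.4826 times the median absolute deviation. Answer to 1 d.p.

Sorted: 554, 557, 606, 615, 637, 638, 639, 672, 695, 696, 780 → median = 638
|x − 638| sorted: 0, 1, 1, 23, 32, 34, 57, 58, 81, 84, 142 → MAD = 34
Robust SD ≈ 1.4826 × 34 = 50.408

50.4 ms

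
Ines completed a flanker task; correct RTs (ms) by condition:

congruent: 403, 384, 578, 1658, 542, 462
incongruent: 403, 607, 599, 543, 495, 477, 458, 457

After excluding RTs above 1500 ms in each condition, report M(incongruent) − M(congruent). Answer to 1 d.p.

congruent: exclude 1658
M(congruent) = 2369/5 = 473.800
M(incongruent) = 4039/8 = 504.875
Difference = 504.875 − 473.800 = 31.075 ms

31.1 ms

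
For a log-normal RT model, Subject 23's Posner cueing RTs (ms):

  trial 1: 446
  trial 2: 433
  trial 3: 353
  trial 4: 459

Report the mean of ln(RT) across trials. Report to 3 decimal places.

ln(RT): 6.1003, 6.0707, 5.8665, 6.1291
Σ ln(RT) = 24.1666
Mean = 24.1666/4 = 6.04164

6.042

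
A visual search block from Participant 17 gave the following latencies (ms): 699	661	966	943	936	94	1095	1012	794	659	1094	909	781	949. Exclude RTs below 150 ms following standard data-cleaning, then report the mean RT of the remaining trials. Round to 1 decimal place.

884.5 ms

Excluded: 94
Retained (n=13): Σ = 11498
Mean = 11498/13 = 884.4615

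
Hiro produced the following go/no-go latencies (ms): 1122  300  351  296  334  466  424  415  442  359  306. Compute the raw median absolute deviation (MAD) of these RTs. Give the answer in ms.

59 ms

Sorted: 296, 300, 306, 334, 351, 359, 415, 424, 442, 466, 1122 → median = 359
|x − 359|: 763, 59, 8, 63, 25, 107, 65, 56, 83, 0, 53
Sorted deviations: 0, 8, 25, 53, 56, 59, 63, 65, 83, 107, 763 → MAD = 59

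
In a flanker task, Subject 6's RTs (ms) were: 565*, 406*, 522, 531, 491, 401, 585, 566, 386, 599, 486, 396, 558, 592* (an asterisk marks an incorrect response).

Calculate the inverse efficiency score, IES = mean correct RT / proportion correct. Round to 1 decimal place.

Correct trials (n=11): 522, 531, 491, 401, 585, 566, 386, 599, 486, 396, 558
Mean correct RT = 5521/11 = 501.9091 ms
Proportion correct = 11/14
IES = 501.9091 / (11/14) = 638.793 ms

638.8 ms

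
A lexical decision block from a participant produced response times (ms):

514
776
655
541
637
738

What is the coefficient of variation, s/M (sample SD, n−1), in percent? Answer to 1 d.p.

n = 6, Σ = 3861, M = 643.5000
Σ(x−M)² = 53937.500; s = √(53937.500/5) = 103.8629
CV = 103.8629 / 643.5000 = 0.16140 = 16.140%

16.1%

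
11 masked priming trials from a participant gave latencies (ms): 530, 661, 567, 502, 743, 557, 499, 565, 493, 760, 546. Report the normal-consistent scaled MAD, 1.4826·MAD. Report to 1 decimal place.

Sorted: 493, 499, 502, 530, 546, 557, 565, 567, 661, 743, 760 → median = 557
|x − 557| sorted: 0, 8, 10, 11, 27, 55, 58, 64, 104, 186, 203 → MAD = 55
Robust SD ≈ 1.4826 × 55 = 81.543

81.5 ms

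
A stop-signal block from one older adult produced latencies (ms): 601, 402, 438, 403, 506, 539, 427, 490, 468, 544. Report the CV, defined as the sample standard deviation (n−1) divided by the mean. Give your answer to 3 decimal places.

n = 10, Σ = 4818, M = 481.8000
Σ(x−M)² = 39691.600; s = √(39691.600/9) = 66.4092
CV = 66.4092 / 481.8000 = 0.13784

0.138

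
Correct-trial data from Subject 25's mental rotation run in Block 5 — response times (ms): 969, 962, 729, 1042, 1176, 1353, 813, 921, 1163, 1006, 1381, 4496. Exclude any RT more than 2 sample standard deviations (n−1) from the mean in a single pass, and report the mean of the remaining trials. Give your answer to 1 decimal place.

1046.8 ms

n = 12, ΣRT = 16011, M = 1334.250
Σ(x−M)² = 11327510.25; s = √(11327510.25/11) = 1014.778
Cutoffs: 1334.250 ± 2·1014.778 → [-695.3, 3363.8]
Outside: 4496 → excluded.
Retained (n=11): Σ = 11515, mean = 11515/11 = 1046.818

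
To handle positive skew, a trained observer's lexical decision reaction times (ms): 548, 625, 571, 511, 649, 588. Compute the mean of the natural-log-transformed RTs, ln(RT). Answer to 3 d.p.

6.363

ln(RT): 6.3063, 6.4378, 6.3474, 6.2364, 6.4754, 6.3767
Σ ln(RT) = 38.1799
Mean = 38.1799/6 = 6.36332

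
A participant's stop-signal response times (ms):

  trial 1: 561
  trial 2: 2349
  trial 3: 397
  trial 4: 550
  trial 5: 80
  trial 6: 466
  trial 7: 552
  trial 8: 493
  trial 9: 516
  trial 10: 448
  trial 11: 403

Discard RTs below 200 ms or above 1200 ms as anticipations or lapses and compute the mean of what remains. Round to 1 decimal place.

487.3 ms

Excluded: 80, 2349
Retained (n=9): Σ = 4386
Mean = 4386/9 = 487.3333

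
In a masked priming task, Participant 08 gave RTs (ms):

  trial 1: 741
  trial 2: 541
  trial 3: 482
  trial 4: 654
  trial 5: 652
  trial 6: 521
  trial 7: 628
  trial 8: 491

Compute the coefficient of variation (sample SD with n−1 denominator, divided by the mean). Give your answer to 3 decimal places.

n = 8, Σ = 4710, M = 588.7500
Σ(x−M)² = 60799.500; s = √(60799.500/7) = 93.1968
CV = 93.1968 / 588.7500 = 0.15830

0.158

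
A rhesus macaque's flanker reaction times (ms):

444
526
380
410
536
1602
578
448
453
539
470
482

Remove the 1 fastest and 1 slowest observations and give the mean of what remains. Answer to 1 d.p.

488.6 ms

Sorted: 380, 410, 444, 448, 453, 470, 482, 526, 536, 539, 578, 1602
Drop lowest 1 (380) and highest 1 (1602)
Remaining (n=10): Σ = 4886, mean = 4886/10 = 488.600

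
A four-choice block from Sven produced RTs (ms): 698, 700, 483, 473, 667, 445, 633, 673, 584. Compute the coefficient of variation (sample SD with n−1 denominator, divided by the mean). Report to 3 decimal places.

n = 9, Σ = 5356, M = 595.1111
Σ(x−M)² = 84394.889; s = √(84394.889/8) = 102.7101
CV = 102.7101 / 595.1111 = 0.17259

0.173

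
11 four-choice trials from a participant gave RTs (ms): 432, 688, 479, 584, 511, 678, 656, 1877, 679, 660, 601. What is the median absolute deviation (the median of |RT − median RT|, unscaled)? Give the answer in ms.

55 ms

Sorted: 432, 479, 511, 584, 601, 656, 660, 678, 679, 688, 1877 → median = 656
|x − 656|: 224, 32, 177, 72, 145, 22, 0, 1221, 23, 4, 55
Sorted deviations: 0, 4, 22, 23, 32, 55, 72, 145, 177, 224, 1221 → MAD = 55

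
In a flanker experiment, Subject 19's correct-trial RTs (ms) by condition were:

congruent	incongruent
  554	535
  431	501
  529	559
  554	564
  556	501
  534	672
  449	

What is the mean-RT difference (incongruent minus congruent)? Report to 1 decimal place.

M(congruent) = 3607/7 = 515.286
M(incongruent) = 3332/6 = 555.333
Difference = 555.333 − 515.286 = 40.048 ms

40.0 ms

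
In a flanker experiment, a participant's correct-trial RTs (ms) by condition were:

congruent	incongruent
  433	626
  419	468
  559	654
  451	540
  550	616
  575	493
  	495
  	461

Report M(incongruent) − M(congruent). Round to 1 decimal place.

46.3 ms

M(congruent) = 2987/6 = 497.833
M(incongruent) = 4353/8 = 544.125
Difference = 544.125 − 497.833 = 46.292 ms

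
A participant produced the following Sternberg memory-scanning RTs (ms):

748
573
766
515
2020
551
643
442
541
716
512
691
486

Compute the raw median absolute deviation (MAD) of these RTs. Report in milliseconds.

Sorted: 442, 486, 512, 515, 541, 551, 573, 643, 691, 716, 748, 766, 2020 → median = 573
|x − 573|: 175, 0, 193, 58, 1447, 22, 70, 131, 32, 143, 61, 118, 87
Sorted deviations: 0, 22, 32, 58, 61, 70, 87, 118, 131, 143, 175, 193, 1447 → MAD = 87

87 ms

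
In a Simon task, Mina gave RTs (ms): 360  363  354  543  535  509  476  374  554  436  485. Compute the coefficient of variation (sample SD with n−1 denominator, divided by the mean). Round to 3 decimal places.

0.175

n = 11, Σ = 4989, M = 453.5455
Σ(x−M)² = 62790.727; s = √(62790.727/10) = 79.2406
CV = 79.2406 / 453.5455 = 0.17471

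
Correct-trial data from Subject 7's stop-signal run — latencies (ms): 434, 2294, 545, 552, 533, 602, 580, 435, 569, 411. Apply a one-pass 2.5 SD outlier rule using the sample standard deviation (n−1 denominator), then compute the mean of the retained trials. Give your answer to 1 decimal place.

n = 10, ΣRT = 6955, M = 695.500
Σ(x−M)² = 2880118.50; s = √(2880118.50/9) = 565.697
Cutoffs: 695.500 ± 2.5·565.697 → [-718.7, 2109.7]
Outside: 2294 → excluded.
Retained (n=9): Σ = 4661, mean = 4661/9 = 517.889

517.9 ms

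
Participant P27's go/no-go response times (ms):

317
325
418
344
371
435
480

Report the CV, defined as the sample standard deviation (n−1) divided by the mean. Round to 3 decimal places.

0.160

n = 7, Σ = 2690, M = 384.2857
Σ(x−M)² = 22711.429; s = √(22711.429/6) = 61.5243
CV = 61.5243 / 384.2857 = 0.16010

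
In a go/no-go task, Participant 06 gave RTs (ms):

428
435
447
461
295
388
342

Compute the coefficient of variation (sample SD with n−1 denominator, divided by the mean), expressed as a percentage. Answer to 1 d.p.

n = 7, Σ = 2796, M = 399.4286
Σ(x−M)² = 22469.714; s = √(22469.714/6) = 61.1960
CV = 61.1960 / 399.4286 = 0.15321 = 15.321%

15.3%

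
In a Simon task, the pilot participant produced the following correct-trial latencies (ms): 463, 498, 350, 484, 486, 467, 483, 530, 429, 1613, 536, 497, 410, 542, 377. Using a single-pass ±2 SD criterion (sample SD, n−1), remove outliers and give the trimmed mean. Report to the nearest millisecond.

n = 15, ΣRT = 8165, M = 544.333
Σ(x−M)² = 1267229.33; s = √(1267229.33/14) = 300.859
Cutoffs: 544.333 ± 2·300.859 → [-57.4, 1146.1]
Outside: 1613 → excluded.
Retained (n=14): Σ = 6552, mean = 6552/14 = 468.000

468 ms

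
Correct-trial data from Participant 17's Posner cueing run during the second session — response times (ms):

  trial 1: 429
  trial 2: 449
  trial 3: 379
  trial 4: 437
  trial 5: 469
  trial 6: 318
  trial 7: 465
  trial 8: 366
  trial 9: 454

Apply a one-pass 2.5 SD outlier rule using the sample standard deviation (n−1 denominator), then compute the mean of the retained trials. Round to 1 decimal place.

418.4 ms

n = 9, ΣRT = 3766, M = 418.444
Σ(x−M)² = 21772.22; s = √(21772.22/8) = 52.168
Cutoffs: 418.444 ± 2.5·52.168 → [288.0, 548.9]
No RTs fall outside the cutoffs; all 9 retained. Mean = 3766/9 = 418.444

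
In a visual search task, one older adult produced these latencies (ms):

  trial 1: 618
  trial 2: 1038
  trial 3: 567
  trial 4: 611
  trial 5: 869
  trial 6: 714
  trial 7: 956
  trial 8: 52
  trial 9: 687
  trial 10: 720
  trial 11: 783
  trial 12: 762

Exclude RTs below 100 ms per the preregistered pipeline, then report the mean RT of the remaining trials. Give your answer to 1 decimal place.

Excluded: 52
Retained (n=11): Σ = 8325
Mean = 8325/11 = 756.8182

756.8 ms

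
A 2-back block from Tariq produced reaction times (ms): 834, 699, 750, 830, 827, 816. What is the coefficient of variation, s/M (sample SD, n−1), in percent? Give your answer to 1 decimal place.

n = 6, Σ = 4756, M = 792.6667
Σ(x−M)² = 15419.333; s = √(15419.333/5) = 55.5326
CV = 55.5326 / 792.6667 = 0.07006 = 7.006%

7.0%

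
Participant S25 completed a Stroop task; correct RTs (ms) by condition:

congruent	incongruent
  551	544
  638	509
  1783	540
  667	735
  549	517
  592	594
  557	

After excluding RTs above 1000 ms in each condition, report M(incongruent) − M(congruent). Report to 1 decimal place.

congruent: exclude 1783
M(congruent) = 3554/6 = 592.333
M(incongruent) = 3439/6 = 573.167
Difference = 573.167 − 592.333 = -19.167 ms

-19.2 ms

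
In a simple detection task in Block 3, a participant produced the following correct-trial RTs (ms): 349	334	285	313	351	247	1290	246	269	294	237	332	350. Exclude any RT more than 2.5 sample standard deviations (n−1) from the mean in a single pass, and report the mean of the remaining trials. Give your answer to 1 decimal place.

300.6 ms

n = 13, ΣRT = 4897, M = 376.692
Σ(x−M)² = 924404.77; s = √(924404.77/12) = 277.550
Cutoffs: 376.692 ± 2.5·277.550 → [-317.2, 1070.6]
Outside: 1290 → excluded.
Retained (n=12): Σ = 3607, mean = 3607/12 = 300.583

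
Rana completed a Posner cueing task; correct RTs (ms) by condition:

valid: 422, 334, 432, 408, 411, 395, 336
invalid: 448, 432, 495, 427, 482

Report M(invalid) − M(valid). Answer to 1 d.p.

65.7 ms

M(valid) = 2738/7 = 391.143
M(invalid) = 2284/5 = 456.800
Difference = 456.800 − 391.143 = 65.657 ms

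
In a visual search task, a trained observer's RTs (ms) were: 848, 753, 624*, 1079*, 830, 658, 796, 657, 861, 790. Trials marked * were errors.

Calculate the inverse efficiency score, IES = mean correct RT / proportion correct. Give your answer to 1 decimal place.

967.7 ms

Correct trials (n=8): 848, 753, 830, 658, 796, 657, 861, 790
Mean correct RT = 6193/8 = 774.1250 ms
Proportion correct = 8/10
IES = 774.1250 / (8/10) = 967.656 ms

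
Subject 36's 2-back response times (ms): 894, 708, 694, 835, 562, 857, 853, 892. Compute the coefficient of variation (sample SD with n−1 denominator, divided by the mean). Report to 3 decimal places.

0.152

n = 8, Σ = 6295, M = 786.8750
Σ(x−M)² = 99548.875; s = √(99548.875/7) = 119.2530
CV = 119.2530 / 786.8750 = 0.15155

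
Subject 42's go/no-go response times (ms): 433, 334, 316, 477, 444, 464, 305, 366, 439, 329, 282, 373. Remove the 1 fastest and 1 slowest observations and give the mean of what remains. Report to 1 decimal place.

380.3 ms

Sorted: 282, 305, 316, 329, 334, 366, 373, 433, 439, 444, 464, 477
Drop lowest 1 (282) and highest 1 (477)
Remaining (n=10): Σ = 3803, mean = 3803/10 = 380.300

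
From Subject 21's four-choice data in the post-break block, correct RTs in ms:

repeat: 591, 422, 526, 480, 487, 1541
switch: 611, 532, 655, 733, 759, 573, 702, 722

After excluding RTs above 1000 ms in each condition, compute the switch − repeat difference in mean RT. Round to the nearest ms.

160 ms

repeat: exclude 1541
M(repeat) = 2506/5 = 501.200
M(switch) = 5287/8 = 660.875
Difference = 660.875 − 501.200 = 159.675 ms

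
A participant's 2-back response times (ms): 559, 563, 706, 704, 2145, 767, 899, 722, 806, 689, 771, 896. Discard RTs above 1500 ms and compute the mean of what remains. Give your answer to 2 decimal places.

734.73 ms

Excluded: 2145
Retained (n=11): Σ = 8082
Mean = 8082/11 = 734.7273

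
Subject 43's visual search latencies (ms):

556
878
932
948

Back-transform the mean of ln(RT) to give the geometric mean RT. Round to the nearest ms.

ln(RT): 6.3208, 6.7776, 6.8373, 6.8544
Mean ln(RT) = 26.7901/4 = 6.69753
Geometric mean = exp(6.69753) = 810.40 ms

810 ms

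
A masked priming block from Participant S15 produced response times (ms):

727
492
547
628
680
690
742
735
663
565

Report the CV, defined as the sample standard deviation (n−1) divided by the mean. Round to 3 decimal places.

n = 10, Σ = 6469, M = 646.9000
Σ(x−M)² = 67472.900; s = √(67472.900/9) = 86.5852
CV = 86.5852 / 646.9000 = 0.13385

0.134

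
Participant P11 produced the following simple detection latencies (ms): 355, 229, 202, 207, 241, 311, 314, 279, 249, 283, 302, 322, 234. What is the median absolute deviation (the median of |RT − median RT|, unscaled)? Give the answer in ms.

Sorted: 202, 207, 229, 234, 241, 249, 279, 283, 302, 311, 314, 322, 355 → median = 279
|x − 279|: 76, 50, 77, 72, 38, 32, 35, 0, 30, 4, 23, 43, 45
Sorted deviations: 0, 4, 23, 30, 32, 35, 38, 43, 45, 50, 72, 76, 77 → MAD = 38

38 ms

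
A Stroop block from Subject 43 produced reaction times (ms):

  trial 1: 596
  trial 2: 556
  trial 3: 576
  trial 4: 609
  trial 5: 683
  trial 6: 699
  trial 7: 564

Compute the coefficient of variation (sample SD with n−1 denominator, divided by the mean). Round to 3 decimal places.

0.093

n = 7, Σ = 4283, M = 611.8571
Σ(x−M)² = 19610.857; s = √(19610.857/6) = 57.1706
CV = 57.1706 / 611.8571 = 0.09344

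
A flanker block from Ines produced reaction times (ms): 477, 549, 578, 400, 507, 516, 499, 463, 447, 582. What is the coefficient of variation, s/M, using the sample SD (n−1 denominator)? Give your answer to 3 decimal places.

0.115

n = 10, Σ = 5018, M = 501.8000
Σ(x−M)² = 30189.600; s = √(30189.600/9) = 57.9172
CV = 57.9172 / 501.8000 = 0.11542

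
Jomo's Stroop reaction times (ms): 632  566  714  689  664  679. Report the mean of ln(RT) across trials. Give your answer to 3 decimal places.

6.485

ln(RT): 6.4489, 6.3386, 6.5709, 6.5352, 6.4983, 6.5206
Σ ln(RT) = 38.9125
Mean = 38.9125/6 = 6.48542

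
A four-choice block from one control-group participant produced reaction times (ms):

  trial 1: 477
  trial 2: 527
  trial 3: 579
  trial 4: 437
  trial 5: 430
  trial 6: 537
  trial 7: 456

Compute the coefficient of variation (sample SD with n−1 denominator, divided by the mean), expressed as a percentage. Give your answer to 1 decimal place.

11.5%

n = 7, Σ = 3443, M = 491.8571
Σ(x−M)² = 19208.857; s = √(19208.857/6) = 56.5816
CV = 56.5816 / 491.8571 = 0.11504 = 11.504%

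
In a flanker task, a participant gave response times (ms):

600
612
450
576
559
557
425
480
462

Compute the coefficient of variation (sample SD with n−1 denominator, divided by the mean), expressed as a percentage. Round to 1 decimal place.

n = 9, Σ = 4721, M = 524.5556
Σ(x−M)² = 39592.222; s = √(39592.222/8) = 70.3493
CV = 70.3493 / 524.5556 = 0.13411 = 13.411%

13.4%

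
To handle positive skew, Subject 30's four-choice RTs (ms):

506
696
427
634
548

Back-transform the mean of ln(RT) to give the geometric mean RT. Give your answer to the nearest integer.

554 ms

ln(RT): 6.2265, 6.5453, 6.0568, 6.4520, 6.3063
Mean ln(RT) = 31.5870/5 = 6.31740
Geometric mean = exp(6.31740) = 554.13 ms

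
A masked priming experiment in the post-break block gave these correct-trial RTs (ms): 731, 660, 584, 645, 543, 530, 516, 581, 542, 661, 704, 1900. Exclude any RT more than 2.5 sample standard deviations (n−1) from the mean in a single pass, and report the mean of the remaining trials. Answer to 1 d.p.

n = 12, ΣRT = 8597, M = 716.417
Σ(x−M)² = 1583874.92; s = √(1583874.92/11) = 379.458
Cutoffs: 716.417 ± 2.5·379.458 → [-232.2, 1665.1]
Outside: 1900 → excluded.
Retained (n=11): Σ = 6697, mean = 6697/11 = 608.818

608.8 ms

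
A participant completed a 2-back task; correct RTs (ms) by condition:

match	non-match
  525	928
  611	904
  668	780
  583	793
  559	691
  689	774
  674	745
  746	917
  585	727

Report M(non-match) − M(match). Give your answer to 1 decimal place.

M(match) = 5640/9 = 626.667
M(non-match) = 7259/9 = 806.556
Difference = 806.556 − 626.667 = 179.889 ms

179.9 ms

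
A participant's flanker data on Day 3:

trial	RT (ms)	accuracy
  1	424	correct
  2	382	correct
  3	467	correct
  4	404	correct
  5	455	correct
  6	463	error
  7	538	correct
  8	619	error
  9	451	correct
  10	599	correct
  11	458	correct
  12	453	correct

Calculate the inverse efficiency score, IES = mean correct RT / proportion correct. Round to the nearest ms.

556 ms

Correct trials (n=10): 424, 382, 467, 404, 455, 538, 451, 599, 458, 453
Mean correct RT = 4631/10 = 463.1000 ms
Proportion correct = 10/12
IES = 463.1000 / (10/12) = 555.720 ms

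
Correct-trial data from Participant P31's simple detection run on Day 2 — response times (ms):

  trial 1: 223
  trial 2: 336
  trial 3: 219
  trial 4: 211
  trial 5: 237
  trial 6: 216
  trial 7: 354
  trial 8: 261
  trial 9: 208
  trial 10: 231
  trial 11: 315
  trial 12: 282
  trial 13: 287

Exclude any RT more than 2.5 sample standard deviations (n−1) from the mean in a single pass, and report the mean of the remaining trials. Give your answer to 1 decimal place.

n = 13, ΣRT = 3380, M = 260.000
Σ(x−M)² = 30312.00; s = √(30312.00/12) = 50.259
Cutoffs: 260.000 ± 2.5·50.259 → [134.4, 385.6]
No RTs fall outside the cutoffs; all 13 retained. Mean = 3380/13 = 260.000

260.0 ms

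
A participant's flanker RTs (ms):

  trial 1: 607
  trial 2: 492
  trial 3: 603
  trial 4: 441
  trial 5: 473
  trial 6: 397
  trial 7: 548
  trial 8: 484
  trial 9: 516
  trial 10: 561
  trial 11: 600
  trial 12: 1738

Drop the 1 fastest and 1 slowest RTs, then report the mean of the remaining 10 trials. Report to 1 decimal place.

532.5 ms

Sorted: 397, 441, 473, 484, 492, 516, 548, 561, 600, 603, 607, 1738
Drop lowest 1 (397) and highest 1 (1738)
Remaining (n=10): Σ = 5325, mean = 5325/10 = 532.500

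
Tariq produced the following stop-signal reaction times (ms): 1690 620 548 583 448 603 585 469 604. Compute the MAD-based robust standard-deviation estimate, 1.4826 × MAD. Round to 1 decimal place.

Sorted: 448, 469, 548, 583, 585, 603, 604, 620, 1690 → median = 585
|x − 585| sorted: 0, 2, 18, 19, 35, 37, 116, 137, 1105 → MAD = 35
Robust SD ≈ 1.4826 × 35 = 51.891

51.9 ms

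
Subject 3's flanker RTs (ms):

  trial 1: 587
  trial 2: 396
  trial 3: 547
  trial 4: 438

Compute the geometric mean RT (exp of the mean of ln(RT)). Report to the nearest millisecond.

486 ms

ln(RT): 6.3750, 5.9814, 6.3044, 6.0822
Mean ln(RT) = 24.7431/4 = 6.18578
Geometric mean = exp(6.18578) = 485.79 ms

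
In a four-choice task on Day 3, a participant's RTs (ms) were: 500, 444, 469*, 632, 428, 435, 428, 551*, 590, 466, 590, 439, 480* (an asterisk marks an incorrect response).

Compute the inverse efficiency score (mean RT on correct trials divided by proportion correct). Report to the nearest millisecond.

Correct trials (n=10): 500, 444, 632, 428, 435, 428, 590, 466, 590, 439
Mean correct RT = 4952/10 = 495.2000 ms
Proportion correct = 10/13
IES = 495.2000 / (10/13) = 643.760 ms

644 ms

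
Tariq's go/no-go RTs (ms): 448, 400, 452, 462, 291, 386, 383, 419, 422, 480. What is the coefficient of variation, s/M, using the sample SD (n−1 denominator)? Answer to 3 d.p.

0.131

n = 10, Σ = 4143, M = 414.3000
Σ(x−M)² = 26418.100; s = √(26418.100/9) = 54.1788
CV = 54.1788 / 414.3000 = 0.13077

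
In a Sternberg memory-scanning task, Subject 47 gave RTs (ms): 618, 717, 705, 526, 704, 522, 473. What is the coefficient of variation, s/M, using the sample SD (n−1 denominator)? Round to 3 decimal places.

n = 7, Σ = 4265, M = 609.2857
Σ(x−M)² = 62939.429; s = √(62939.429/6) = 102.4202
CV = 102.4202 / 609.2857 = 0.16810

0.168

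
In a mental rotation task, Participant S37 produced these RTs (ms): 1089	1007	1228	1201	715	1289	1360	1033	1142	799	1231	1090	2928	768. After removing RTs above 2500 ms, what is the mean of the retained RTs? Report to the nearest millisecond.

1073 ms

Excluded: 2928
Retained (n=13): Σ = 13952
Mean = 13952/13 = 1073.2308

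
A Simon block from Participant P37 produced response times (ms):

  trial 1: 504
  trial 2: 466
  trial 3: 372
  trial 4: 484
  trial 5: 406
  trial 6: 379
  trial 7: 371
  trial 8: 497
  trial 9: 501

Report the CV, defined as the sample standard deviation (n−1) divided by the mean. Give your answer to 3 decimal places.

n = 9, Σ = 3980, M = 442.2222
Σ(x−M)² = 27895.556; s = √(27895.556/8) = 59.0504
CV = 59.0504 / 442.2222 = 0.13353

0.134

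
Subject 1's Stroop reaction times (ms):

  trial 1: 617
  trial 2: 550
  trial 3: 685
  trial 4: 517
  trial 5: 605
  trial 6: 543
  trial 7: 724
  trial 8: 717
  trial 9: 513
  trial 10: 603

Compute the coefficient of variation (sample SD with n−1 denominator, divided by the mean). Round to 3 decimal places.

n = 10, Σ = 6074, M = 607.4000
Σ(x−M)² = 56272.400; s = √(56272.400/9) = 79.0727
CV = 79.0727 / 607.4000 = 0.13018

0.130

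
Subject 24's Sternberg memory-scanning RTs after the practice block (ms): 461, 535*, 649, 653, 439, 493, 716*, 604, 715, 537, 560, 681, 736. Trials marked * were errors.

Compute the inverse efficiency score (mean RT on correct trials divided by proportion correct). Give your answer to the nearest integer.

Correct trials (n=11): 461, 649, 653, 439, 493, 604, 715, 537, 560, 681, 736
Mean correct RT = 6528/11 = 593.4545 ms
Proportion correct = 11/13
IES = 593.4545 / (11/13) = 701.355 ms

701 ms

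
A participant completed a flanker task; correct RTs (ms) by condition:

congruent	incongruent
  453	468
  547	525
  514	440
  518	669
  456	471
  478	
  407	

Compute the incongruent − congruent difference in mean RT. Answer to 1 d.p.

32.7 ms

M(congruent) = 3373/7 = 481.857
M(incongruent) = 2573/5 = 514.600
Difference = 514.600 − 481.857 = 32.743 ms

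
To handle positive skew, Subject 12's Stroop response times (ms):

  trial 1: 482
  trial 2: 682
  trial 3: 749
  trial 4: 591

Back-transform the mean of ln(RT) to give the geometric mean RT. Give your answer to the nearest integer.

618 ms

ln(RT): 6.1779, 6.5250, 6.6187, 6.3818
Mean ln(RT) = 25.7035/4 = 6.42588
Geometric mean = exp(6.42588) = 617.63 ms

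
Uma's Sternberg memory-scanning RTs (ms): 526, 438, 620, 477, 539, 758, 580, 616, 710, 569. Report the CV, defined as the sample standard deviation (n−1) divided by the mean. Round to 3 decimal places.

0.168

n = 10, Σ = 5833, M = 583.3000
Σ(x−M)² = 86862.100; s = √(86862.100/9) = 98.2413
CV = 98.2413 / 583.3000 = 0.16842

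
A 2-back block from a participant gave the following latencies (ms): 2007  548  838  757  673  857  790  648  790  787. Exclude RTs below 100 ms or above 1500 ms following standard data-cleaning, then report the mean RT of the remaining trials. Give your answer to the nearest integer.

743 ms

Excluded: 2007
Retained (n=9): Σ = 6688
Mean = 6688/9 = 743.1111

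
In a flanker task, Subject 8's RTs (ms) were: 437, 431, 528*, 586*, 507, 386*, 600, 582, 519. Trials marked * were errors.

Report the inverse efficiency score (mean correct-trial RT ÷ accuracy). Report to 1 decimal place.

769.0 ms

Correct trials (n=6): 437, 431, 507, 600, 582, 519
Mean correct RT = 3076/6 = 512.6667 ms
Proportion correct = 6/9
IES = 512.6667 / (6/9) = 769.000 ms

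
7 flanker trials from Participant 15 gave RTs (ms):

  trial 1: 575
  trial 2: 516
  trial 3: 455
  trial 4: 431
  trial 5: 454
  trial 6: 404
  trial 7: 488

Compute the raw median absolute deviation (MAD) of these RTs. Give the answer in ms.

Sorted: 404, 431, 454, 455, 488, 516, 575 → median = 455
|x − 455|: 120, 61, 0, 24, 1, 51, 33
Sorted deviations: 0, 1, 24, 33, 51, 61, 120 → MAD = 33

33 ms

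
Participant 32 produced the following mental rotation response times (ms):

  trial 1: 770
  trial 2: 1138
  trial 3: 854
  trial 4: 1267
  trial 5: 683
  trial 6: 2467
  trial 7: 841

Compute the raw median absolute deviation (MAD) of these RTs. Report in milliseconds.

Sorted: 683, 770, 841, 854, 1138, 1267, 2467 → median = 854
|x − 854|: 84, 284, 0, 413, 171, 1613, 13
Sorted deviations: 0, 13, 84, 171, 284, 413, 1613 → MAD = 171

171 ms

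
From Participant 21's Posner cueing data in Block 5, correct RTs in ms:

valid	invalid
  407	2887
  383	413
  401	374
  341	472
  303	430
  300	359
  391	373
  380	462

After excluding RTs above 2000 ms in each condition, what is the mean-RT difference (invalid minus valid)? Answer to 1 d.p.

48.6 ms

invalid: exclude 2887
M(valid) = 2906/8 = 363.250
M(invalid) = 2883/7 = 411.857
Difference = 411.857 − 363.250 = 48.607 ms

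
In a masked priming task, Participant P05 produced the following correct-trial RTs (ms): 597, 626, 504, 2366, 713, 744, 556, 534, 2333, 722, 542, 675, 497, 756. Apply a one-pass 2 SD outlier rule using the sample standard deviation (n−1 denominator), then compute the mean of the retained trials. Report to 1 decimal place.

n = 14, ΣRT = 12165, M = 868.929
Σ(x−M)² = 5218044.93; s = √(5218044.93/13) = 633.552
Cutoffs: 868.929 ± 2·633.552 → [-398.2, 2136.0]
Outside: 2333, 2366 → excluded.
Retained (n=12): Σ = 7466, mean = 7466/12 = 622.167

622.2 ms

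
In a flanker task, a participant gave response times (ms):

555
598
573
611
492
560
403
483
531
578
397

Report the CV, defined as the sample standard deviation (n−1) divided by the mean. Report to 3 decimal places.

0.140

n = 11, Σ = 5781, M = 525.5455
Σ(x−M)² = 54116.727; s = √(54116.727/10) = 73.5641
CV = 73.5641 / 525.5455 = 0.13998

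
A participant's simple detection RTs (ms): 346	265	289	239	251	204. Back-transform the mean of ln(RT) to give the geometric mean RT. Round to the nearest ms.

ln(RT): 5.8464, 5.5797, 5.6664, 5.4765, 5.5255, 5.3181
Mean ln(RT) = 33.4126/6 = 5.56877
Geometric mean = exp(5.56877) = 262.11 ms

262 ms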